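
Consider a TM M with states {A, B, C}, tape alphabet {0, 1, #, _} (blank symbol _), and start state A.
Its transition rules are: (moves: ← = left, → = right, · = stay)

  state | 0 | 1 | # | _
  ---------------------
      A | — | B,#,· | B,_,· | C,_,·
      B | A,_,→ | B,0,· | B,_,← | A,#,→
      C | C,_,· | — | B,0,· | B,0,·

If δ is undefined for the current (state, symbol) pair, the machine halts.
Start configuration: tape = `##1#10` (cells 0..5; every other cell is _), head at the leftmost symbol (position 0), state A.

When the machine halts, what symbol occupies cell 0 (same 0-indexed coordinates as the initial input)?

_

A | _[#]#1#10   read # → write _, move ·, go to B
B | _[_]#1#10   read _ → write #, move →, go to A
A | _#[#]1#10   read # → write _, move ·, go to B
B | _#[_]1#10   read _ → write #, move →, go to A
A | _##[1]#10   read 1 → write #, move ·, go to B
B | _##[#]#10   read # → write _, move ←, go to B
B | _#[#]_#10   read # → write _, move ←, go to B
B | _[#]__#10   read # → write _, move ←, go to B
B | [_]___#10   read _ → write #, move →, go to A
A | #[_]__#10   read _ → write _, move ·, go to C
C | #[_]__#10   read _ → write 0, move ·, go to B
B | #[0]__#10   read 0 → write _, move →, go to A
A | #_[_]_#10   read _ → write _, move ·, go to C
C | #_[_]_#10   read _ → write 0, move ·, go to B
B | #_[0]_#10   read 0 → write _, move →, go to A
A | #__[_]#10   read _ → write _, move ·, go to C
C | #__[_]#10   read _ → write 0, move ·, go to B
B | #__[0]#10   read 0 → write _, move →, go to A
A | #___[#]10   read # → write _, move ·, go to B
B | #___[_]10   read _ → write #, move →, go to A
A | #___#[1]0   read 1 → write #, move ·, go to B
B | #___#[#]0   read # → write _, move ←, go to B
B | #___[#]_0   read # → write _, move ←, go to B
B | #__[_]__0   read _ → write #, move →, go to A
A | #__#[_]_0   read _ → write _, move ·, go to C
C | #__#[_]_0   read _ → write 0, move ·, go to B
B | #__#[0]_0   read 0 → write _, move →, go to A
A | #__#_[_]0   read _ → write _, move ·, go to C
C | #__#_[_]0   read _ → write 0, move ·, go to B
B | #__#_[0]0   read 0 → write _, move →, go to A
A | #__#__[0]
Cell 0 holds _ when M halts.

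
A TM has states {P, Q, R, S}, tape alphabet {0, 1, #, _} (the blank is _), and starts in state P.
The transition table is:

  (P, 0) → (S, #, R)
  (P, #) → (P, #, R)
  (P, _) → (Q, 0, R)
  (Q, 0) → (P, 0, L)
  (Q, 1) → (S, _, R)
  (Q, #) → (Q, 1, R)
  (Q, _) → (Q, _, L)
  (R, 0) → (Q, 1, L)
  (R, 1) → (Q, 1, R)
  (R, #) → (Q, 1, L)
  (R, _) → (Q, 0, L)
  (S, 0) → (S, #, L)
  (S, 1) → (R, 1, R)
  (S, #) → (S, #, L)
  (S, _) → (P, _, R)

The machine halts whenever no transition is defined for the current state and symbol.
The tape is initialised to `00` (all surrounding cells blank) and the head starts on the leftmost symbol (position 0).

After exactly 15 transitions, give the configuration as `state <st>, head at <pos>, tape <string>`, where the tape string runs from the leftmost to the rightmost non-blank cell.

P | _[0]0____   read 0 → write #, move R, go to S
S | _#[0]____   read 0 → write #, move L, go to S
S | _[#]#____   read # → write #, move L, go to S
S | [_]##____   read _ → write _, move R, go to P
P | _[#]#____   read # → write #, move R, go to P
P | _#[#]____   read # → write #, move R, go to P
P | _##[_]___   read _ → write 0, move R, go to Q
Q | _##0[_]__   read _ → write _, move L, go to Q
Q | _##[0]___   read 0 → write 0, move L, go to P
P | _#[#]0___   read # → write #, move R, go to P
P | _##[0]___   read 0 → write #, move R, go to S
S | _###[_]__   read _ → write _, move R, go to P
P | _###_[_]_   read _ → write 0, move R, go to Q
Q | _###_0[_]   read _ → write _, move L, go to Q
Q | _###_[0]_   read 0 → write 0, move L, go to P
P | _###[_]0_
After 15 steps: state P, head at 3, tape ###_0.

state P, head at 3, tape ###_0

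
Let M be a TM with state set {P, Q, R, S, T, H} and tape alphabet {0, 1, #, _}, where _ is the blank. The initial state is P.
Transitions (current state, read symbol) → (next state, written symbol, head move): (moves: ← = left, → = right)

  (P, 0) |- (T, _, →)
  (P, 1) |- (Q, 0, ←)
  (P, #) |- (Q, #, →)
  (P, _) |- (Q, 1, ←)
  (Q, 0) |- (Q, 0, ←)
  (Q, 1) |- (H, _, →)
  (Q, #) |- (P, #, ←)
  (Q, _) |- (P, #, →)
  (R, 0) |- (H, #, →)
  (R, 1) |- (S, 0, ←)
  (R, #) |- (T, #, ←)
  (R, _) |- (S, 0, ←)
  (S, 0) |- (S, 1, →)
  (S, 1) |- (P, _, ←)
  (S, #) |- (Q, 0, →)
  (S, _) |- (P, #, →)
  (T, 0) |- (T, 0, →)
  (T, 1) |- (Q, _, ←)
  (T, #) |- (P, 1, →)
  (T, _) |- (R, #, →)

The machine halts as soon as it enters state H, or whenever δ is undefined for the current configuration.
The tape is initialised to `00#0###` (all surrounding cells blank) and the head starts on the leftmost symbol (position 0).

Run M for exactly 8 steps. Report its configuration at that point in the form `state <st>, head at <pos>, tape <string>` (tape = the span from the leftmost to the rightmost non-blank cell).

P | [0]0#0###   read 0 → write _, move →, go to T
T | _[0]#0###   read 0 → write 0, move →, go to T
T | _0[#]0###   read # → write 1, move →, go to P
P | _01[0]###   read 0 → write _, move →, go to T
T | _01_[#]##   read # → write 1, move →, go to P
P | _01_1[#]#   read # → write #, move →, go to Q
Q | _01_1#[#]   read # → write #, move ←, go to P
P | _01_1[#]#   read # → write #, move →, go to Q
Q | _01_1#[#]
After 8 steps: state Q, head at 6, tape 01_1##.

state Q, head at 6, tape 01_1##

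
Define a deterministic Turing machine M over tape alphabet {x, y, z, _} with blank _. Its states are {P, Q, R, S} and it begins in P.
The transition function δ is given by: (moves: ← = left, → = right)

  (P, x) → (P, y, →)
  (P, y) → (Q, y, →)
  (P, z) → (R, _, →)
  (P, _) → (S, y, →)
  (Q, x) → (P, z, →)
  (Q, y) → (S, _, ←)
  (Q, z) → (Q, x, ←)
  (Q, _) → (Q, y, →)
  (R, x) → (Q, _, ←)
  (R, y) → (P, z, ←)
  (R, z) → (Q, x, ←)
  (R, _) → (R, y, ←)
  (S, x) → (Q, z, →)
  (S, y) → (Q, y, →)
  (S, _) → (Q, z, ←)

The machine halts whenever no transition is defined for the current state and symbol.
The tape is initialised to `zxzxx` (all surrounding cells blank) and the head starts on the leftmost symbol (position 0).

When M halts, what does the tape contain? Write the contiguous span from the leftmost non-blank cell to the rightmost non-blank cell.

state=P head=0 tape=[z]xzxx____   (P,z)→(R,_,→)
state=R head=1 tape=_[x]zxx____   (R,x)→(Q,_,←)
state=Q head=0 tape=[_]_zxx____   (Q,_)→(Q,y,→)
state=Q head=1 tape=y[_]zxx____   (Q,_)→(Q,y,→)
state=Q head=2 tape=yy[z]xx____   (Q,z)→(Q,x,←)
state=Q head=1 tape=y[y]xxx____   (Q,y)→(S,_,←)
state=S head=0 tape=[y]_xxx____   (S,y)→(Q,y,→)
state=Q head=1 tape=y[_]xxx____   (Q,_)→(Q,y,→)
state=Q head=2 tape=yy[x]xx____   (Q,x)→(P,z,→)
state=P head=3 tape=yyz[x]x____   (P,x)→(P,y,→)
state=P head=4 tape=yyzy[x]____   (P,x)→(P,y,→)
state=P head=5 tape=yyzyy[_]___   (P,_)→(S,y,→)
state=S head=6 tape=yyzyyy[_]__   (S,_)→(Q,z,←)
state=Q head=5 tape=yyzyy[y]z__   (Q,y)→(S,_,←)
state=S head=4 tape=yyzy[y]_z__   (S,y)→(Q,y,→)
state=Q head=5 tape=yyzyy[_]z__   (Q,_)→(Q,y,→)
state=Q head=6 tape=yyzyyy[z]__   (Q,z)→(Q,x,←)
state=Q head=5 tape=yyzyy[y]x__   (Q,y)→(S,_,←)
state=S head=4 tape=yyzy[y]_x__   (S,y)→(Q,y,→)
state=Q head=5 tape=yyzyy[_]x__   (Q,_)→(Q,y,→)
state=Q head=6 tape=yyzyyy[x]__   (Q,x)→(P,z,→)
state=P head=7 tape=yyzyyyz[_]_   (P,_)→(S,y,→)
state=S head=8 tape=yyzyyyzy[_]   (S,_)→(Q,z,←)
state=Q head=7 tape=yyzyyyz[y]z   (Q,y)→(S,_,←)
state=S head=6 tape=yyzyyy[z]_z
The non-blank tape span at halt is yyzyyyz_z.

yyzyyyz_z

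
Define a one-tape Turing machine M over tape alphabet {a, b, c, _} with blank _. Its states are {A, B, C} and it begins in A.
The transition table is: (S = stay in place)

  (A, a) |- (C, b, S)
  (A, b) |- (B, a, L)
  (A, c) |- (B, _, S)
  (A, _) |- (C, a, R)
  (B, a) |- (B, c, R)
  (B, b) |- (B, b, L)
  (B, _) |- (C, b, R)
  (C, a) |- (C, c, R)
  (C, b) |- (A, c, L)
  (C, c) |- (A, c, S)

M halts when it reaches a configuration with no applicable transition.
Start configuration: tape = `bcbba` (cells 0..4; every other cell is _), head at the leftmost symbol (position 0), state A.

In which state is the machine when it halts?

B

state=A head=0 tape=_[b]cbba   (A,b)→(B,a,L)
state=B head=-1 tape=[_]acbba   (B,_)→(C,b,R)
state=C head=0 tape=b[a]cbba   (C,a)→(C,c,R)
state=C head=1 tape=bc[c]bba   (C,c)→(A,c,S)
state=A head=1 tape=bc[c]bba   (A,c)→(B,_,S)
state=B head=1 tape=bc[_]bba   (B,_)→(C,b,R)
state=C head=2 tape=bcb[b]ba   (C,b)→(A,c,L)
state=A head=1 tape=bc[b]cba   (A,b)→(B,a,L)
state=B head=0 tape=b[c]acba
No transition is defined for (B, c); M halts in state B.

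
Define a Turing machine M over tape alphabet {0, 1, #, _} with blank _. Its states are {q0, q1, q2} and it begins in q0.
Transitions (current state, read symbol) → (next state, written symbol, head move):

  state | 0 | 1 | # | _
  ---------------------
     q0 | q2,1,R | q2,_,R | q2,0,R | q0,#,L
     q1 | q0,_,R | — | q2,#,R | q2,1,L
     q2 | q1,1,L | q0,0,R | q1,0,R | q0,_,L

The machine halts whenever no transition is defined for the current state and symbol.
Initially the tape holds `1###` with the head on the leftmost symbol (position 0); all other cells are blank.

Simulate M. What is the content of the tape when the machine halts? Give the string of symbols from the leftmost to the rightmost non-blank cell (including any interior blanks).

state=q0 head=0 tape=[1]###__   (q0,1)→(q2,_,R)
state=q2 head=1 tape=_[#]##__   (q2,#)→(q1,0,R)
state=q1 head=2 tape=_0[#]#__   (q1,#)→(q2,#,R)
state=q2 head=3 tape=_0#[#]__   (q2,#)→(q1,0,R)
state=q1 head=4 tape=_0#0[_]_   (q1,_)→(q2,1,L)
state=q2 head=3 tape=_0#[0]1_   (q2,0)→(q1,1,L)
state=q1 head=2 tape=_0[#]11_   (q1,#)→(q2,#,R)
state=q2 head=3 tape=_0#[1]1_   (q2,1)→(q0,0,R)
state=q0 head=4 tape=_0#0[1]_   (q0,1)→(q2,_,R)
state=q2 head=5 tape=_0#0_[_]   (q2,_)→(q0,_,L)
state=q0 head=4 tape=_0#0[_]_   (q0,_)→(q0,#,L)
state=q0 head=3 tape=_0#[0]#_   (q0,0)→(q2,1,R)
state=q2 head=4 tape=_0#1[#]_   (q2,#)→(q1,0,R)
state=q1 head=5 tape=_0#10[_]   (q1,_)→(q2,1,L)
state=q2 head=4 tape=_0#1[0]1   (q2,0)→(q1,1,L)
state=q1 head=3 tape=_0#[1]11
The non-blank tape span at halt is 0#111.

0#111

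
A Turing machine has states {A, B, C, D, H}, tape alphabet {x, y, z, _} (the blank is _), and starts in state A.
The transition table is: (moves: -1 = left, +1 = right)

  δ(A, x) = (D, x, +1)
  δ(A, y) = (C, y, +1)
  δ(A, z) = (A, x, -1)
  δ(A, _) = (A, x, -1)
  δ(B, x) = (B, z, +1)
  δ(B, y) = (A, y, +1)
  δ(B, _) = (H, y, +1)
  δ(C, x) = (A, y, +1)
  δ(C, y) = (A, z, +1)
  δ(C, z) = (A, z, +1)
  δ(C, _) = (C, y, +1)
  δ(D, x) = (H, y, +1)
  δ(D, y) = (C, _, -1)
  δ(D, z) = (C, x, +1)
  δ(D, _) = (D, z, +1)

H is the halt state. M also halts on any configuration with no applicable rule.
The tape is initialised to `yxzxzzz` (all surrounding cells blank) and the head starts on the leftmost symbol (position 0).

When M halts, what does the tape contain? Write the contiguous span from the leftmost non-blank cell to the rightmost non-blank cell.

state=A head=0 tape=[y]xzxzzz   (A,y)→(C,y,+1)
state=C head=1 tape=y[x]zxzzz   (C,x)→(A,y,+1)
state=A head=2 tape=yy[z]xzzz   (A,z)→(A,x,-1)
state=A head=1 tape=y[y]xxzzz   (A,y)→(C,y,+1)
state=C head=2 tape=yy[x]xzzz   (C,x)→(A,y,+1)
state=A head=3 tape=yyy[x]zzz   (A,x)→(D,x,+1)
state=D head=4 tape=yyyx[z]zz   (D,z)→(C,x,+1)
state=C head=5 tape=yyyxx[z]z   (C,z)→(A,z,+1)
state=A head=6 tape=yyyxxz[z]   (A,z)→(A,x,-1)
state=A head=5 tape=yyyxx[z]x   (A,z)→(A,x,-1)
state=A head=4 tape=yyyx[x]xx   (A,x)→(D,x,+1)
state=D head=5 tape=yyyxx[x]x   (D,x)→(H,y,+1)
state=H head=6 tape=yyyxxy[x]
The non-blank tape span at halt is yyyxxyx.

yyyxxyx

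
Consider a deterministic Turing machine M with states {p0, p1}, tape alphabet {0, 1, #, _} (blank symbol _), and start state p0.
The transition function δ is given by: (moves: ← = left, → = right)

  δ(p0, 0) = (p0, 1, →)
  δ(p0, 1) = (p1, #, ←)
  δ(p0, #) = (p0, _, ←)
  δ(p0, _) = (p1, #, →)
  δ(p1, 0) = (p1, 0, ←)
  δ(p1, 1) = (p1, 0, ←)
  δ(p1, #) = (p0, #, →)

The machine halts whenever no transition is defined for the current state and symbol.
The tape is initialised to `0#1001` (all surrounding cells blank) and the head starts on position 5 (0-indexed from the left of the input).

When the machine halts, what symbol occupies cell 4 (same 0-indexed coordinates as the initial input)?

p0 | 0#100[1]   read 1 → write #, move ←, go to p1
p1 | 0#10[0]#   read 0 → write 0, move ←, go to p1
p1 | 0#1[0]0#   read 0 → write 0, move ←, go to p1
p1 | 0#[1]00#   read 1 → write 0, move ←, go to p1
p1 | 0[#]000#   read # → write #, move →, go to p0
p0 | 0#[0]00#   read 0 → write 1, move →, go to p0
p0 | 0#1[0]0#   read 0 → write 1, move →, go to p0
p0 | 0#11[0]#   read 0 → write 1, move →, go to p0
p0 | 0#111[#]   read # → write _, move ←, go to p0
p0 | 0#11[1]_   read 1 → write #, move ←, go to p1
p1 | 0#1[1]#_   read 1 → write 0, move ←, go to p1
p1 | 0#[1]0#_   read 1 → write 0, move ←, go to p1
p1 | 0[#]00#_   read # → write #, move →, go to p0
p0 | 0#[0]0#_   read 0 → write 1, move →, go to p0
p0 | 0#1[0]#_   read 0 → write 1, move →, go to p0
p0 | 0#11[#]_   read # → write _, move ←, go to p0
p0 | 0#1[1]__   read 1 → write #, move ←, go to p1
p1 | 0#[1]#__   read 1 → write 0, move ←, go to p1
p1 | 0[#]0#__   read # → write #, move →, go to p0
p0 | 0#[0]#__   read 0 → write 1, move →, go to p0
p0 | 0#1[#]__   read # → write _, move ←, go to p0
p0 | 0#[1]___   read 1 → write #, move ←, go to p1
p1 | 0[#]#___   read # → write #, move →, go to p0
p0 | 0#[#]___   read # → write _, move ←, go to p0
p0 | 0[#]____   read # → write _, move ←, go to p0
p0 | [0]_____   read 0 → write 1, move →, go to p0
p0 | 1[_]____   read _ → write #, move →, go to p1
p1 | 1#[_]___
Cell 4 holds _ when M halts.

_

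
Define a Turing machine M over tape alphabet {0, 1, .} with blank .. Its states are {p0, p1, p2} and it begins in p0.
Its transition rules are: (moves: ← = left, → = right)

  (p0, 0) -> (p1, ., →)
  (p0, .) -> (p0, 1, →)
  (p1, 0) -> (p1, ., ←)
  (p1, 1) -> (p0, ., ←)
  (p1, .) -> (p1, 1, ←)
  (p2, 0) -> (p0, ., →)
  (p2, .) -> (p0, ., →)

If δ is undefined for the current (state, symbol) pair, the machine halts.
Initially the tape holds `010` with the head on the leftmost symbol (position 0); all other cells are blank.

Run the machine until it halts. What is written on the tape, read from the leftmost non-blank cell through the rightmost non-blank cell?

1.11

p0 | [0]10.   read 0 → write ., move →, go to p1
p1 | .[1]0.   read 1 → write ., move ←, go to p0
p0 | [.].0.   read . → write 1, move →, go to p0
p0 | 1[.]0.   read . → write 1, move →, go to p0
p0 | 11[0].   read 0 → write ., move →, go to p1
p1 | 11.[.]   read . → write 1, move ←, go to p1
p1 | 11[.]1   read . → write 1, move ←, go to p1
p1 | 1[1]11   read 1 → write ., move ←, go to p0
p0 | [1].11
The non-blank tape span at halt is 1.11.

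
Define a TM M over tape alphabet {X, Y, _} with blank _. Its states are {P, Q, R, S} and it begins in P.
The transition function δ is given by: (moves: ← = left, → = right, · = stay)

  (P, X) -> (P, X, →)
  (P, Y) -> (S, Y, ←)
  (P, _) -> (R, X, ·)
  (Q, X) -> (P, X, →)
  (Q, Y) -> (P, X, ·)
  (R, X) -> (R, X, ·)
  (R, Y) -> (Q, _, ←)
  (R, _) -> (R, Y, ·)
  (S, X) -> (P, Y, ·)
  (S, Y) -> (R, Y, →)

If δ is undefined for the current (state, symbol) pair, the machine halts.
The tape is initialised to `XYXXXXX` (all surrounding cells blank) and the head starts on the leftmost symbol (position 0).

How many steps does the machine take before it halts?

4

P | _[X]YXXXXX   read X → write X, move →, go to P
P | _X[Y]XXXXX   read Y → write Y, move ←, go to S
S | _[X]YXXXXX   read X → write Y, move ·, go to P
P | _[Y]YXXXXX   read Y → write Y, move ←, go to S
S | [_]YYXXXXX
M halts after 4 transitions.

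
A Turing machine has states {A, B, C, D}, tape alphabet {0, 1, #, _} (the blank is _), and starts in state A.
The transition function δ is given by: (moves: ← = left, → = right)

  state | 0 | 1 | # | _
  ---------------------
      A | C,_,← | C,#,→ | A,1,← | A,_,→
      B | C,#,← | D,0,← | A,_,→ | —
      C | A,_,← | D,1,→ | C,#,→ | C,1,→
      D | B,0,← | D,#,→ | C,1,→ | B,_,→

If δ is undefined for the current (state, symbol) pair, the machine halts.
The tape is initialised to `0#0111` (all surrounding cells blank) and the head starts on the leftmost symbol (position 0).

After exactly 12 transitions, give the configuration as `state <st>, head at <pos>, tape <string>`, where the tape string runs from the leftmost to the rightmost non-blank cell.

state C, head at 2, tape 1#1_#11

state=A head=0 tape=_[0]#0111   (A,0)→(C,_,←)
state=C head=-1 tape=[_]_#0111   (C,_)→(C,1,→)
state=C head=0 tape=1[_]#0111   (C,_)→(C,1,→)
state=C head=1 tape=11[#]0111   (C,#)→(C,#,→)
state=C head=2 tape=11#[0]111   (C,0)→(A,_,←)
state=A head=1 tape=11[#]_111   (A,#)→(A,1,←)
state=A head=0 tape=1[1]1_111   (A,1)→(C,#,→)
state=C head=1 tape=1#[1]_111   (C,1)→(D,1,→)
state=D head=2 tape=1#1[_]111   (D,_)→(B,_,→)
state=B head=3 tape=1#1_[1]11   (B,1)→(D,0,←)
state=D head=2 tape=1#1[_]011   (D,_)→(B,_,→)
state=B head=3 tape=1#1_[0]11   (B,0)→(C,#,←)
state=C head=2 tape=1#1[_]#11
After 12 steps: state C, head at 2, tape 1#1_#11.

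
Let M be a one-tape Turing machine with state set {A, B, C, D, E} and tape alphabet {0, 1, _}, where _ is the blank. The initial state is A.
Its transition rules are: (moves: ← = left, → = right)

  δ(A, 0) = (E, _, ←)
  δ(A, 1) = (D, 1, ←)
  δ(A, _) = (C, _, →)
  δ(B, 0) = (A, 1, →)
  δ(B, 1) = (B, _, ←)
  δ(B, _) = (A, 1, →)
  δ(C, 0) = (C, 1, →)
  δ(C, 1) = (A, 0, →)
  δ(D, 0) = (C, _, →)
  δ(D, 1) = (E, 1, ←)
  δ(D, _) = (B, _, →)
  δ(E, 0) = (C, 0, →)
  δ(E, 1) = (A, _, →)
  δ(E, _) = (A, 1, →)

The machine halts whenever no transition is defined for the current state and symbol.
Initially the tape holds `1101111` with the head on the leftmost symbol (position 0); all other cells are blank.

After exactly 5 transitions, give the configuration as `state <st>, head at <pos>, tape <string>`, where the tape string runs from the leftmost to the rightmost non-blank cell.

state C, head at 1, tape 1_101111

state=A head=0 tape=_[1]101111   (A,1)→(D,1,←)
state=D head=-1 tape=[_]1101111   (D,_)→(B,_,→)
state=B head=0 tape=_[1]101111   (B,1)→(B,_,←)
state=B head=-1 tape=[_]_101111   (B,_)→(A,1,→)
state=A head=0 tape=1[_]101111   (A,_)→(C,_,→)
state=C head=1 tape=1_[1]01111
After 5 steps: state C, head at 1, tape 1_101111.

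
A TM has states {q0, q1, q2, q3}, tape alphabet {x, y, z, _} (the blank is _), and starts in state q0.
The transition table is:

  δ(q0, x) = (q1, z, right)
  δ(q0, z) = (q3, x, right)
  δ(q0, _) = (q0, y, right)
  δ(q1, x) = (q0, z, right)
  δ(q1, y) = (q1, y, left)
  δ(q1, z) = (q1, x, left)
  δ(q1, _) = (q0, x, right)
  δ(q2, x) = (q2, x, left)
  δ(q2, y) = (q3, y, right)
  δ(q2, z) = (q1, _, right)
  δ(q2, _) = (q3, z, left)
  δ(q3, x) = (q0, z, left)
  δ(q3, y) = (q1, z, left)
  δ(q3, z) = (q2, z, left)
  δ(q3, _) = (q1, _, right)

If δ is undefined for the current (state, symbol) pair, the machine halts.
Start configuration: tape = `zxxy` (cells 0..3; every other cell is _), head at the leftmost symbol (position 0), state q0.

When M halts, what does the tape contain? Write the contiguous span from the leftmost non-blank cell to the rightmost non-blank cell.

xzzzzy

q0 | __[z]xxy   read z → write x, move right, go to q3
q3 | __x[x]xy   read x → write z, move left, go to q0
q0 | __[x]zxy   read x → write z, move right, go to q1
q1 | __z[z]xy   read z → write x, move left, go to q1
q1 | __[z]xxy   read z → write x, move left, go to q1
q1 | _[_]xxxy   read _ → write x, move right, go to q0
q0 | _x[x]xxy   read x → write z, move right, go to q1
q1 | _xz[x]xy   read x → write z, move right, go to q0
q0 | _xzz[x]y   read x → write z, move right, go to q1
q1 | _xzzz[y]   read y → write y, move left, go to q1
q1 | _xzz[z]y   read z → write x, move left, go to q1
q1 | _xz[z]xy   read z → write x, move left, go to q1
q1 | _x[z]xxy   read z → write x, move left, go to q1
q1 | _[x]xxxy   read x → write z, move right, go to q0
q0 | _z[x]xxy   read x → write z, move right, go to q1
q1 | _zz[x]xy   read x → write z, move right, go to q0
q0 | _zzz[x]y   read x → write z, move right, go to q1
q1 | _zzzz[y]   read y → write y, move left, go to q1
q1 | _zzz[z]y   read z → write x, move left, go to q1
q1 | _zz[z]xy   read z → write x, move left, go to q1
q1 | _z[z]xxy   read z → write x, move left, go to q1
q1 | _[z]xxxy   read z → write x, move left, go to q1
q1 | [_]xxxxy   read _ → write x, move right, go to q0
q0 | x[x]xxxy   read x → write z, move right, go to q1
q1 | xz[x]xxy   read x → write z, move right, go to q0
q0 | xzz[x]xy   read x → write z, move right, go to q1
q1 | xzzz[x]y   read x → write z, move right, go to q0
q0 | xzzzz[y]
The non-blank tape span at halt is xzzzzy.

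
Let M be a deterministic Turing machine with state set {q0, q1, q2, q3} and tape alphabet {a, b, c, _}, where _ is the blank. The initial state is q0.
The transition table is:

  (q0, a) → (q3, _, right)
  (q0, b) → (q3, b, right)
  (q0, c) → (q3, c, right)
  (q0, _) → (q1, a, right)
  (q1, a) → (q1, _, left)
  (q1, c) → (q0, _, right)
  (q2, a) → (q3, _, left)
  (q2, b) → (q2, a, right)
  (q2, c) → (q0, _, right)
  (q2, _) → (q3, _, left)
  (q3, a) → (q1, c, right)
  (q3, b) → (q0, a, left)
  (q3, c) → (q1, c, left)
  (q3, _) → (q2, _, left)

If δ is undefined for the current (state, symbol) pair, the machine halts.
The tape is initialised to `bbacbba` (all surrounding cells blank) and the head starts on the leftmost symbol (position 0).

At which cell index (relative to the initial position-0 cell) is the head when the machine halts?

7

q0 | [b]bacbba_   read b → write b, move right, go to q3
q3 | b[b]acbba_   read b → write a, move left, go to q0
q0 | [b]aacbba_   read b → write b, move right, go to q3
q3 | b[a]acbba_   read a → write c, move right, go to q1
q1 | bc[a]cbba_   read a → write _, move left, go to q1
q1 | b[c]_cbba_   read c → write _, move right, go to q0
q0 | b_[_]cbba_   read _ → write a, move right, go to q1
q1 | b_a[c]bba_   read c → write _, move right, go to q0
q0 | b_a_[b]ba_   read b → write b, move right, go to q3
q3 | b_a_b[b]a_   read b → write a, move left, go to q0
q0 | b_a_[b]aa_   read b → write b, move right, go to q3
q3 | b_a_b[a]a_   read a → write c, move right, go to q1
q1 | b_a_bc[a]_   read a → write _, move left, go to q1
q1 | b_a_b[c]__   read c → write _, move right, go to q0
q0 | b_a_b_[_]_   read _ → write a, move right, go to q1
q1 | b_a_b_a[_]
At halt the head is at cell 7.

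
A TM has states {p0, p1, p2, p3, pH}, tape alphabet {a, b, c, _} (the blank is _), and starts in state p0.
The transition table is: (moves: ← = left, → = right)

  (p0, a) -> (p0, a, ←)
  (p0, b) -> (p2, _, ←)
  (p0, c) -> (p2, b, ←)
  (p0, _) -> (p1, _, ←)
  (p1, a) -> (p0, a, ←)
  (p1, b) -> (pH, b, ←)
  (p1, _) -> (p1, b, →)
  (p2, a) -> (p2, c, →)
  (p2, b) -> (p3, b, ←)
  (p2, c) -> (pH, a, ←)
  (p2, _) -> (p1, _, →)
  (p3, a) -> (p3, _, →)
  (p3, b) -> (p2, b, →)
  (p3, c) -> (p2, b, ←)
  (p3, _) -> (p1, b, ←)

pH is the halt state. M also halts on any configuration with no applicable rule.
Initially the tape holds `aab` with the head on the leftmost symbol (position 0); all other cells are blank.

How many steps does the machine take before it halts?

state=p0 head=0 tape=____[a]ab   (p0,a)→(p0,a,←)
state=p0 head=-1 tape=___[_]aab   (p0,_)→(p1,_,←)
state=p1 head=-2 tape=__[_]_aab   (p1,_)→(p1,b,→)
state=p1 head=-1 tape=__b[_]aab   (p1,_)→(p1,b,→)
state=p1 head=0 tape=__bb[a]ab   (p1,a)→(p0,a,←)
state=p0 head=-1 tape=__b[b]aab   (p0,b)→(p2,_,←)
state=p2 head=-2 tape=__[b]_aab   (p2,b)→(p3,b,←)
state=p3 head=-3 tape=_[_]b_aab   (p3,_)→(p1,b,←)
state=p1 head=-4 tape=[_]bb_aab   (p1,_)→(p1,b,→)
state=p1 head=-3 tape=b[b]b_aab   (p1,b)→(pH,b,←)
state=pH head=-4 tape=[b]bb_aab
M halts after 10 transitions.

10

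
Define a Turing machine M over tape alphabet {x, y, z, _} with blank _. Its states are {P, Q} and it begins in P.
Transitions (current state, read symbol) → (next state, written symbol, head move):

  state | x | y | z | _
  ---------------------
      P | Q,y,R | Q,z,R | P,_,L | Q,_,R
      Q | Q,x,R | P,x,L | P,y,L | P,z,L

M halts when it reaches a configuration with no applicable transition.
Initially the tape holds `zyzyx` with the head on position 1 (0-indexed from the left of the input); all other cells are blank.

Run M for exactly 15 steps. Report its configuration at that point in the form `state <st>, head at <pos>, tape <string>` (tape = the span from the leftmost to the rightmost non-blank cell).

state P, head at 0, tape yyyyx

state=P head=1 tape=_z[y]zyx   (P,y)→(Q,z,R)
state=Q head=2 tape=_zz[z]yx   (Q,z)→(P,y,L)
state=P head=1 tape=_z[z]yyx   (P,z)→(P,_,L)
state=P head=0 tape=_[z]_yyx   (P,z)→(P,_,L)
state=P head=-1 tape=[_]__yyx   (P,_)→(Q,_,R)
state=Q head=0 tape=_[_]_yyx   (Q,_)→(P,z,L)
state=P head=-1 tape=[_]z_yyx   (P,_)→(Q,_,R)
state=Q head=0 tape=_[z]_yyx   (Q,z)→(P,y,L)
state=P head=-1 tape=[_]y_yyx   (P,_)→(Q,_,R)
state=Q head=0 tape=_[y]_yyx   (Q,y)→(P,x,L)
state=P head=-1 tape=[_]x_yyx   (P,_)→(Q,_,R)
state=Q head=0 tape=_[x]_yyx   (Q,x)→(Q,x,R)
state=Q head=1 tape=_x[_]yyx   (Q,_)→(P,z,L)
state=P head=0 tape=_[x]zyyx   (P,x)→(Q,y,R)
state=Q head=1 tape=_y[z]yyx   (Q,z)→(P,y,L)
state=P head=0 tape=_[y]yyyx
After 15 steps: state P, head at 0, tape yyyyx.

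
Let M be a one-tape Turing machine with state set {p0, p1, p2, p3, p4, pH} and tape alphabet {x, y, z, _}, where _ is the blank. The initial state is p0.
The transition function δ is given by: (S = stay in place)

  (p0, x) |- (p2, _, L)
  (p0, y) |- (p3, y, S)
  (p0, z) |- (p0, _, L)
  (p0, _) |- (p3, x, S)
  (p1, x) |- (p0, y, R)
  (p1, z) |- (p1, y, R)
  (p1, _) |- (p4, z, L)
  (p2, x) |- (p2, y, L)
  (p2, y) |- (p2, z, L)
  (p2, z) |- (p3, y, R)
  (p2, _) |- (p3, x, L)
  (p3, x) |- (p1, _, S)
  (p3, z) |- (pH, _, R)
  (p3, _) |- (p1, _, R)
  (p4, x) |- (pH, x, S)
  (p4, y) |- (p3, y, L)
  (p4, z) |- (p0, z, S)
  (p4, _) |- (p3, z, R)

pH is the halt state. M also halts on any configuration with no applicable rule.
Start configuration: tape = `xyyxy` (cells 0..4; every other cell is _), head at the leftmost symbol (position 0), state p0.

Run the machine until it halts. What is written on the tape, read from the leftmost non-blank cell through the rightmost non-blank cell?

yzyyxy

state=p0 head=0 tape=__[x]yyxy   (p0,x)→(p2,_,L)
state=p2 head=-1 tape=_[_]_yyxy   (p2,_)→(p3,x,L)
state=p3 head=-2 tape=[_]x_yyxy   (p3,_)→(p1,_,R)
state=p1 head=-1 tape=_[x]_yyxy   (p1,x)→(p0,y,R)
state=p0 head=0 tape=_y[_]yyxy   (p0,_)→(p3,x,S)
state=p3 head=0 tape=_y[x]yyxy   (p3,x)→(p1,_,S)
state=p1 head=0 tape=_y[_]yyxy   (p1,_)→(p4,z,L)
state=p4 head=-1 tape=_[y]zyyxy   (p4,y)→(p3,y,L)
state=p3 head=-2 tape=[_]yzyyxy   (p3,_)→(p1,_,R)
state=p1 head=-1 tape=_[y]zyyxy
The non-blank tape span at halt is yzyyxy.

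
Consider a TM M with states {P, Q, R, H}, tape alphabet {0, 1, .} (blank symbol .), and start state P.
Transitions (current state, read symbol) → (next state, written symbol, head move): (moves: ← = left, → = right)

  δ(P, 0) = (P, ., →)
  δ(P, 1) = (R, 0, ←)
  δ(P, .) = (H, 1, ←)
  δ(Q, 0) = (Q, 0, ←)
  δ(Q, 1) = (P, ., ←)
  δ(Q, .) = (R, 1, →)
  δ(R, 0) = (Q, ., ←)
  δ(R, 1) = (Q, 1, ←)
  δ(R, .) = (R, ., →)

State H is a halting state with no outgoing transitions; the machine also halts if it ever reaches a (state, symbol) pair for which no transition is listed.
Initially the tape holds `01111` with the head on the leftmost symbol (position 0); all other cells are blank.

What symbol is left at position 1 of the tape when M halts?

.

P | .[0]1111   read 0 → write ., move →, go to P
P | ..[1]111   read 1 → write 0, move ←, go to R
R | .[.]0111   read . → write ., move →, go to R
R | ..[0]111   read 0 → write ., move ←, go to Q
Q | .[.].111   read . → write 1, move →, go to R
R | .1[.]111   read . → write ., move →, go to R
R | .1.[1]11   read 1 → write 1, move ←, go to Q
Q | .1[.]111   read . → write 1, move →, go to R
R | .11[1]11   read 1 → write 1, move ←, go to Q
Q | .1[1]111   read 1 → write ., move ←, go to P
P | .[1].111   read 1 → write 0, move ←, go to R
R | [.]0.111   read . → write ., move →, go to R
R | .[0].111   read 0 → write ., move ←, go to Q
Q | [.]..111   read . → write 1, move →, go to R
R | 1[.].111   read . → write ., move →, go to R
R | 1.[.]111   read . → write ., move →, go to R
R | 1..[1]11   read 1 → write 1, move ←, go to Q
Q | 1.[.]111   read . → write 1, move →, go to R
R | 1.1[1]11   read 1 → write 1, move ←, go to Q
Q | 1.[1]111   read 1 → write ., move ←, go to P
P | 1[.].111   read . → write 1, move ←, go to H
H | [1]1.111
Cell 1 holds . when M halts.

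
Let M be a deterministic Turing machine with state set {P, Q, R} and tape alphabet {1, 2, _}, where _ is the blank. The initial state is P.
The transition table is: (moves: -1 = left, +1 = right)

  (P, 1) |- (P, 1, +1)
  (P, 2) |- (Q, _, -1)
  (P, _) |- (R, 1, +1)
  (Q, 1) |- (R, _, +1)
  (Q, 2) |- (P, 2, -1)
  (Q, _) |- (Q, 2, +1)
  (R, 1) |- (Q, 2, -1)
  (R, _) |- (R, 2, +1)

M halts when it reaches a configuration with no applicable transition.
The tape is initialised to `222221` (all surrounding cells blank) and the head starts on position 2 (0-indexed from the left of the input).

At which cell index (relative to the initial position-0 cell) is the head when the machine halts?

-1

P | __22[2]221   read 2 → write _, move -1, go to Q
Q | __2[2]_221   read 2 → write 2, move -1, go to P
P | __[2]2_221   read 2 → write _, move -1, go to Q
Q | _[_]_2_221   read _ → write 2, move +1, go to Q
Q | _2[_]2_221   read _ → write 2, move +1, go to Q
Q | _22[2]_221   read 2 → write 2, move -1, go to P
P | _2[2]2_221   read 2 → write _, move -1, go to Q
Q | _[2]_2_221   read 2 → write 2, move -1, go to P
P | [_]2_2_221   read _ → write 1, move +1, go to R
R | 1[2]_2_221
At halt the head is at cell -1.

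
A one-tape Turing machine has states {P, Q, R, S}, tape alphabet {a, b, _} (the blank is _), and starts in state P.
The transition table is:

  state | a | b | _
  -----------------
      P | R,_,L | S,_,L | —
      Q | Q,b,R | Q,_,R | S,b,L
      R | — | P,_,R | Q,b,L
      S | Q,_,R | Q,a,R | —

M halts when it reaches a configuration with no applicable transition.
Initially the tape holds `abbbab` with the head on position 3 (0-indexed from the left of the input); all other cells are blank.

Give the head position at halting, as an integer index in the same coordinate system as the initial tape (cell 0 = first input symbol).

P | abb[b]ab_   read b → write _, move L, go to S
S | ab[b]_ab_   read b → write a, move R, go to Q
Q | aba[_]ab_   read _ → write b, move L, go to S
S | ab[a]bab_   read a → write _, move R, go to Q
Q | ab_[b]ab_   read b → write _, move R, go to Q
Q | ab__[a]b_   read a → write b, move R, go to Q
Q | ab__b[b]_   read b → write _, move R, go to Q
Q | ab__b_[_]   read _ → write b, move L, go to S
S | ab__b[_]b
At halt the head is at cell 5.

5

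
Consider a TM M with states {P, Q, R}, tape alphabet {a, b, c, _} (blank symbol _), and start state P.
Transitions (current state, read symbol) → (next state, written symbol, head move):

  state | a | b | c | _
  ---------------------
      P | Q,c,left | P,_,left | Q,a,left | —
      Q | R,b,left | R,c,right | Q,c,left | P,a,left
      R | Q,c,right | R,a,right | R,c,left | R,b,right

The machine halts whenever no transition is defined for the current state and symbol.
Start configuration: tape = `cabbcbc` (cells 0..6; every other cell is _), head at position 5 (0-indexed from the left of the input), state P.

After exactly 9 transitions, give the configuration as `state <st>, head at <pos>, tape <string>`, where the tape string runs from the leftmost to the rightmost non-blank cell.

state R, head at 2, tape caccaac

state=P head=5 tape=cabbc[b]c   (P,b)→(P,_,left)
state=P head=4 tape=cabb[c]_c   (P,c)→(Q,a,left)
state=Q head=3 tape=cab[b]a_c   (Q,b)→(R,c,right)
state=R head=4 tape=cabc[a]_c   (R,a)→(Q,c,right)
state=Q head=5 tape=cabcc[_]c   (Q,_)→(P,a,left)
state=P head=4 tape=cabc[c]ac   (P,c)→(Q,a,left)
state=Q head=3 tape=cab[c]aac   (Q,c)→(Q,c,left)
state=Q head=2 tape=ca[b]caac   (Q,b)→(R,c,right)
state=R head=3 tape=cac[c]aac   (R,c)→(R,c,left)
state=R head=2 tape=ca[c]caac
After 9 steps: state R, head at 2, tape caccaac.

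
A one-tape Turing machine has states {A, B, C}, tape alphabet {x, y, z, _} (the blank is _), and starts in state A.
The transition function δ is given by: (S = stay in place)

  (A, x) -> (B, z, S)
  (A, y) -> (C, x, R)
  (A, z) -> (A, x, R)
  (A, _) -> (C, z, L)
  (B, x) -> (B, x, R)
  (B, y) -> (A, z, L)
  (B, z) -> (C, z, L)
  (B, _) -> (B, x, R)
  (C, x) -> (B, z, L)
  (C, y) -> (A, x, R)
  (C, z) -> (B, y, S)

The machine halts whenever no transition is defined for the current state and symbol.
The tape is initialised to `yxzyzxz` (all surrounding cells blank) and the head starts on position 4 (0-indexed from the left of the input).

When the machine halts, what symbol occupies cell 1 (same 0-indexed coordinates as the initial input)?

state=A head=4 tape=__yxzy[z]xz_   (A,z)→(A,x,R)
state=A head=5 tape=__yxzyx[x]z_   (A,x)→(B,z,S)
state=B head=5 tape=__yxzyx[z]z_   (B,z)→(C,z,L)
state=C head=4 tape=__yxzy[x]zz_   (C,x)→(B,z,L)
state=B head=3 tape=__yxz[y]zzz_   (B,y)→(A,z,L)
state=A head=2 tape=__yx[z]zzzz_   (A,z)→(A,x,R)
state=A head=3 tape=__yxx[z]zzz_   (A,z)→(A,x,R)
state=A head=4 tape=__yxxx[z]zz_   (A,z)→(A,x,R)
state=A head=5 tape=__yxxxx[z]z_   (A,z)→(A,x,R)
state=A head=6 tape=__yxxxxx[z]_   (A,z)→(A,x,R)
state=A head=7 tape=__yxxxxxx[_]   (A,_)→(C,z,L)
state=C head=6 tape=__yxxxxx[x]z   (C,x)→(B,z,L)
state=B head=5 tape=__yxxxx[x]zz   (B,x)→(B,x,R)
state=B head=6 tape=__yxxxxx[z]z   (B,z)→(C,z,L)
state=C head=5 tape=__yxxxx[x]zz   (C,x)→(B,z,L)
state=B head=4 tape=__yxxx[x]zzz   (B,x)→(B,x,R)
state=B head=5 tape=__yxxxx[z]zz   (B,z)→(C,z,L)
state=C head=4 tape=__yxxx[x]zzz   (C,x)→(B,z,L)
state=B head=3 tape=__yxx[x]zzzz   (B,x)→(B,x,R)
state=B head=4 tape=__yxxx[z]zzz   (B,z)→(C,z,L)
state=C head=3 tape=__yxx[x]zzzz   (C,x)→(B,z,L)
state=B head=2 tape=__yx[x]zzzzz   (B,x)→(B,x,R)
state=B head=3 tape=__yxx[z]zzzz   (B,z)→(C,z,L)
state=C head=2 tape=__yx[x]zzzzz   (C,x)→(B,z,L)
state=B head=1 tape=__y[x]zzzzzz   (B,x)→(B,x,R)
state=B head=2 tape=__yx[z]zzzzz   (B,z)→(C,z,L)
state=C head=1 tape=__y[x]zzzzzz   (C,x)→(B,z,L)
state=B head=0 tape=__[y]zzzzzzz   (B,y)→(A,z,L)
state=A head=-1 tape=_[_]zzzzzzzz   (A,_)→(C,z,L)
state=C head=-2 tape=[_]zzzzzzzzz
Cell 1 holds z when M halts.

z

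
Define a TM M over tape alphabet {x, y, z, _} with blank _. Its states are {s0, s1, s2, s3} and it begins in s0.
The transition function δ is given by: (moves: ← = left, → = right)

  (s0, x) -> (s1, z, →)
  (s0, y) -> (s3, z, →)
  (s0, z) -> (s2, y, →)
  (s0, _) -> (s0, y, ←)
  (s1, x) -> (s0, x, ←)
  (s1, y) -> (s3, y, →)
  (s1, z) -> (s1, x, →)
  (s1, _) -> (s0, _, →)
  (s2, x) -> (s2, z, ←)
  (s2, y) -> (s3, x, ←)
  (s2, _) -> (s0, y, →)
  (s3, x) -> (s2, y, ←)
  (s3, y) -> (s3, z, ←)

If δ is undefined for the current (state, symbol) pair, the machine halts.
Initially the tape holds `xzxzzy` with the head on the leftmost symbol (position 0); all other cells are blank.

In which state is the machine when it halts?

state=s0 head=0 tape=[x]zxzzy   (s0,x)→(s1,z,→)
state=s1 head=1 tape=z[z]xzzy   (s1,z)→(s1,x,→)
state=s1 head=2 tape=zx[x]zzy   (s1,x)→(s0,x,←)
state=s0 head=1 tape=z[x]xzzy   (s0,x)→(s1,z,→)
state=s1 head=2 tape=zz[x]zzy   (s1,x)→(s0,x,←)
state=s0 head=1 tape=z[z]xzzy   (s0,z)→(s2,y,→)
state=s2 head=2 tape=zy[x]zzy   (s2,x)→(s2,z,←)
state=s2 head=1 tape=z[y]zzzy   (s2,y)→(s3,x,←)
state=s3 head=0 tape=[z]xzzzy
No transition is defined for (s3, z); M halts in state s3.

s3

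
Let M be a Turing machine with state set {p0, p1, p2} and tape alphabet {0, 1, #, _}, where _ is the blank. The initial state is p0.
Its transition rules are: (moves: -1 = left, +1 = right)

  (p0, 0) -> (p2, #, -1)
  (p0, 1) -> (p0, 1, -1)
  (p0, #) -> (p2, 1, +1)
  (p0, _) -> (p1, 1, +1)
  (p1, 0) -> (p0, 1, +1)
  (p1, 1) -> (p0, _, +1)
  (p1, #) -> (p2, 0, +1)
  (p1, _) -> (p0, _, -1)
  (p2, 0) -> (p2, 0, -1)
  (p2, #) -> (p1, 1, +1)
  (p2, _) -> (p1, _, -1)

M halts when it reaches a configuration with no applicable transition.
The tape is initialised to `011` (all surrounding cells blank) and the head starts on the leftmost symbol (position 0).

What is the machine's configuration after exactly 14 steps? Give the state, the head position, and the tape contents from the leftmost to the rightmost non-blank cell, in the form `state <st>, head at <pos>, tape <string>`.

state p1, head at 0, tape 11_1#11

p0 | ____[0]11   read 0 → write #, move -1, go to p2
p2 | ___[_]#11   read _ → write _, move -1, go to p1
p1 | __[_]_#11   read _ → write _, move -1, go to p0
p0 | _[_]__#11   read _ → write 1, move +1, go to p1
p1 | _1[_]_#11   read _ → write _, move -1, go to p0
p0 | _[1]__#11   read 1 → write 1, move -1, go to p0
p0 | [_]1__#11   read _ → write 1, move +1, go to p1
p1 | 1[1]__#11   read 1 → write _, move +1, go to p0
p0 | 1_[_]_#11   read _ → write 1, move +1, go to p1
p1 | 1_1[_]#11   read _ → write _, move -1, go to p0
p0 | 1_[1]_#11   read 1 → write 1, move -1, go to p0
p0 | 1[_]1_#11   read _ → write 1, move +1, go to p1
p1 | 11[1]_#11   read 1 → write _, move +1, go to p0
p0 | 11_[_]#11   read _ → write 1, move +1, go to p1
p1 | 11_1[#]11
After 14 steps: state p1, head at 0, tape 11_1#11.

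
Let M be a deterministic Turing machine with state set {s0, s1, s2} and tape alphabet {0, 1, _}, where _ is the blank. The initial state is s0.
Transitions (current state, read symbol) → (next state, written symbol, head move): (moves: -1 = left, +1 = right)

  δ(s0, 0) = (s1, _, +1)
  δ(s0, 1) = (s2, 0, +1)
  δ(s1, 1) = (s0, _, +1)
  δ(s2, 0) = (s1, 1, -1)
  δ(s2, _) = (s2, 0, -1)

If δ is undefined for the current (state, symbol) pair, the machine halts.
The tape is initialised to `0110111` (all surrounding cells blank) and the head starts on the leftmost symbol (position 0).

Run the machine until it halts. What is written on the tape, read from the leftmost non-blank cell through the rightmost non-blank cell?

01111

state=s0 head=0 tape=[0]110111   (s0,0)→(s1,_,+1)
state=s1 head=1 tape=_[1]10111   (s1,1)→(s0,_,+1)
state=s0 head=2 tape=__[1]0111   (s0,1)→(s2,0,+1)
state=s2 head=3 tape=__0[0]111   (s2,0)→(s1,1,-1)
state=s1 head=2 tape=__[0]1111
The non-blank tape span at halt is 01111.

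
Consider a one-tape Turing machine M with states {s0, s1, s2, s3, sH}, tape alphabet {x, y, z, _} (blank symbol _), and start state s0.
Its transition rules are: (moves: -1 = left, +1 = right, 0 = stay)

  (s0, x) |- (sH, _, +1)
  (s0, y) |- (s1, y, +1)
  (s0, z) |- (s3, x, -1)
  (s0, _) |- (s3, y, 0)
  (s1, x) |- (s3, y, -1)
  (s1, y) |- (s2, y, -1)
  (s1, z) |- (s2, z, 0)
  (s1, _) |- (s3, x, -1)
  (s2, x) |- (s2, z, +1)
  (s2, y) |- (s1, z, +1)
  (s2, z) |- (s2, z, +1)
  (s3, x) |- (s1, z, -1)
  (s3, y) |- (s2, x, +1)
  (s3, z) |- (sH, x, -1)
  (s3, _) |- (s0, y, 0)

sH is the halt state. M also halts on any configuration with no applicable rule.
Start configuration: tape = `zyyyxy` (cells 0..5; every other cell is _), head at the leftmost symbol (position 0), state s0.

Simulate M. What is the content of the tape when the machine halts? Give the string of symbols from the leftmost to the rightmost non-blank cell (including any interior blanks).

xzzzxyy

s0 | _[z]yyyxy   read z → write x, move -1, go to s3
s3 | [_]xyyyxy   read _ → write y, move 0, go to s0
s0 | [y]xyyyxy   read y → write y, move +1, go to s1
s1 | y[x]yyyxy   read x → write y, move -1, go to s3
s3 | [y]yyyyxy   read y → write x, move +1, go to s2
s2 | x[y]yyyxy   read y → write z, move +1, go to s1
s1 | xz[y]yyxy   read y → write y, move -1, go to s2
s2 | x[z]yyyxy   read z → write z, move +1, go to s2
s2 | xz[y]yyxy   read y → write z, move +1, go to s1
s1 | xzz[y]yxy   read y → write y, move -1, go to s2
s2 | xz[z]yyxy   read z → write z, move +1, go to s2
s2 | xzz[y]yxy   read y → write z, move +1, go to s1
s1 | xzzz[y]xy   read y → write y, move -1, go to s2
s2 | xzz[z]yxy   read z → write z, move +1, go to s2
s2 | xzzz[y]xy   read y → write z, move +1, go to s1
s1 | xzzzz[x]y   read x → write y, move -1, go to s3
s3 | xzzz[z]yy   read z → write x, move -1, go to sH
sH | xzz[z]xyy
The non-blank tape span at halt is xzzzxyy.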